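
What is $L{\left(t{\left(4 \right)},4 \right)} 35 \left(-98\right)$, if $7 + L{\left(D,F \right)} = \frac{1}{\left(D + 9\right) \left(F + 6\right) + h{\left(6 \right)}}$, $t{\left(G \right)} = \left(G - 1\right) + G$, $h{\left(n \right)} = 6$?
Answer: $\frac{1991115}{83} \approx 23989.0$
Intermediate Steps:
$t{\left(G \right)} = -1 + 2 G$ ($t{\left(G \right)} = \left(-1 + G\right) + G = -1 + 2 G$)
$L{\left(D,F \right)} = -7 + \frac{1}{6 + \left(6 + F\right) \left(9 + D\right)}$ ($L{\left(D,F \right)} = -7 + \frac{1}{\left(D + 9\right) \left(F + 6\right) + 6} = -7 + \frac{1}{\left(9 + D\right) \left(6 + F\right) + 6} = -7 + \frac{1}{\left(6 + F\right) \left(9 + D\right) + 6} = -7 + \frac{1}{6 + \left(6 + F\right) \left(9 + D\right)}$)
$L{\left(t{\left(4 \right)},4 \right)} 35 \left(-98\right) = \frac{-419 - 252 - 42 \left(-1 + 2 \cdot 4\right) - 7 \left(-1 + 2 \cdot 4\right) 4}{60 + 6 \left(-1 + 2 \cdot 4\right) + 9 \cdot 4 + \left(-1 + 2 \cdot 4\right) 4} \cdot 35 \left(-98\right) = \frac{-419 - 252 - 42 \left(-1 + 8\right) - 7 \left(-1 + 8\right) 4}{60 + 6 \left(-1 + 8\right) + 36 + \left(-1 + 8\right) 4} \cdot 35 \left(-98\right) = \frac{-419 - 252 - 294 - 49 \cdot 4}{60 + 6 \cdot 7 + 36 + 7 \cdot 4} \cdot 35 \left(-98\right) = \frac{-419 - 252 - 294 - 196}{60 + 42 + 36 + 28} \cdot 35 \left(-98\right) = \frac{1}{166} \left(-1161\right) 35 \left(-98\right) = \left(- \frac{1161}{166}\right) 35 \left(-98\right) = \left(- \frac{40635}{166}\right) \left(-98\right) = \frac{1991115}{83}$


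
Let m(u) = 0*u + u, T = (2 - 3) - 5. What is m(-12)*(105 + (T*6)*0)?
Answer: -1260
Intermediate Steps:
T = -6 (T = -1 - 5 = -6)
m(u) = u (m(u) = 0 + u = u)
m(-12)*(105 + (T*6)*0) = -12*(105 - 6*6*0) = -12*(105 - 36*0) = -12*(105 + 0) = -12*105 = -1260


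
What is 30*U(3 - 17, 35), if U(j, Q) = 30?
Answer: 900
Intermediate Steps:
30*U(3 - 17, 35) = 30*30 = 900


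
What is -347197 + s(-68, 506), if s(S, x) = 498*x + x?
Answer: -94703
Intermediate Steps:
s(S, x) = 499*x
-347197 + s(-68, 506) = -347197 + 499*506 = -347197 + 252494 = -94703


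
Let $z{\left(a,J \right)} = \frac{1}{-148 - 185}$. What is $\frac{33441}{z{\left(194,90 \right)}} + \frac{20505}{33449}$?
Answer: $- \frac{372483126492}{33449} \approx -1.1136 \cdot 10^{7}$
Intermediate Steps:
$z{\left(a,J \right)} = - \frac{1}{333}$ ($z{\left(a,J \right)} = \frac{1}{-333} = - \frac{1}{333}$)
$\frac{33441}{z{\left(194,90 \right)}} + \frac{20505}{33449} = \frac{33441}{- \frac{1}{333}} + \frac{20505}{33449} = 33441 \left(-333\right) + 20505 \cdot \frac{1}{33449} = -11135853 + \frac{20505}{33449} = - \frac{372483126492}{33449}$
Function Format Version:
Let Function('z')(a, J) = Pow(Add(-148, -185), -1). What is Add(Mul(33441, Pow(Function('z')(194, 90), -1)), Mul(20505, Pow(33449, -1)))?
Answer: Rational(-372483126492, 33449) ≈ -1.1136e+7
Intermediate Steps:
Function('z')(a, J) = Rational(-1, 333) (Function('z')(a, J) = Pow(-333, -1) = Rational(-1, 333))
Add(Mul(33441, Pow(Function('z')(194, 90), -1)), Mul(20505, Pow(33449, -1))) = Add(Mul(33441, Pow(Rational(-1, 333), -1)), Mul(20505, Pow(33449, -1))) = Add(Mul(33441, -333), Mul(20505, Rational(1, 33449))) = Add(-11135853, Rational(20505, 33449)) = Rational(-372483126492, 33449)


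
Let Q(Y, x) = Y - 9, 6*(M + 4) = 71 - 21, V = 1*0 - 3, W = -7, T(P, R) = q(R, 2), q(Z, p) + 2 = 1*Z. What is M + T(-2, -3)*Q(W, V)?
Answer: 253/3 ≈ 84.333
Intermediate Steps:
q(Z, p) = -2 + Z (q(Z, p) = -2 + 1*Z = -2 + Z)
T(P, R) = -2 + R
V = -3 (V = 0 - 3 = -3)
M = 13/3 (M = -4 + (71 - 21)/6 = -4 + (1/6)*50 = -4 + 25/3 = 13/3 ≈ 4.3333)
Q(Y, x) = -9 + Y
M + T(-2, -3)*Q(W, V) = 13/3 + (-2 - 3)*(-9 - 7) = 13/3 - 5*(-16) = 13/3 + 80 = 253/3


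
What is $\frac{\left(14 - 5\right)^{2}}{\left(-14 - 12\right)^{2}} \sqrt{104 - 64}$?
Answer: $\frac{81 \sqrt{10}}{338} \approx 0.75782$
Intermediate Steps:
$\frac{\left(14 - 5\right)^{2}}{\left(-14 - 12\right)^{2}} \sqrt{104 - 64} = \frac{9^{2}}{\left(-26\right)^{2}} \sqrt{40} = \frac{81}{676} \cdot 2 \sqrt{10} = 81 \cdot \frac{1}{676} \cdot 2 \sqrt{10} = \frac{81 \cdot 2 \sqrt{10}}{676} = \frac{81 \sqrt{10}}{338}$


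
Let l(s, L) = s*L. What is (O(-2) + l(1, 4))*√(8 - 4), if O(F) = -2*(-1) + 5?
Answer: 22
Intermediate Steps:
l(s, L) = L*s
O(F) = 7 (O(F) = 2 + 5 = 7)
(O(-2) + l(1, 4))*√(8 - 4) = (7 + 4*1)*√(8 - 4) = (7 + 4)*√4 = 11*2 = 22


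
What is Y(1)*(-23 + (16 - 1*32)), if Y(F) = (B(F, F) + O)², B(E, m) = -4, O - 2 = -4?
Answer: -1404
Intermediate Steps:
O = -2 (O = 2 - 4 = -2)
Y(F) = 36 (Y(F) = (-4 - 2)² = (-6)² = 36)
Y(1)*(-23 + (16 - 1*32)) = 36*(-23 + (16 - 1*32)) = 36*(-23 + (16 - 32)) = 36*(-23 - 16) = 36*(-39) = -1404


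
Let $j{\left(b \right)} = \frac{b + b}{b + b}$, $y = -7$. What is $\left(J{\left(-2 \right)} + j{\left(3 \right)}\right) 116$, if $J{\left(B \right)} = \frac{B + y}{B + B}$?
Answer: $377$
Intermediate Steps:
$j{\left(b \right)} = 1$ ($j{\left(b \right)} = \frac{2 b}{2 b} = 2 b \frac{1}{2 b} = 1$)
$J{\left(B \right)} = \frac{-7 + B}{2 B}$ ($J{\left(B \right)} = \frac{B - 7}{B + B} = \frac{-7 + B}{2 B}$)
$\left(J{\left(-2 \right)} + j{\left(3 \right)}\right) 116 = \left(\frac{-7 - 2}{2 \left(-2\right)} + 1\right) 116 = \left(\frac{1}{2} \left(- \frac{1}{2}\right) \left(-9\right) + 1\right) 116 = \left(\frac{9}{4} + 1\right) 116 = \frac{13}{4} \cdot 116 = 377$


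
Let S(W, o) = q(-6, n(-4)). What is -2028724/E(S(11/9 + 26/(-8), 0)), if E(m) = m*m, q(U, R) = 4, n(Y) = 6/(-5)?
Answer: -507181/4 ≈ -1.2680e+5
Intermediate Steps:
n(Y) = -6/5 (n(Y) = 6*(-⅕) = -6/5)
S(W, o) = 4
E(m) = m²
-2028724/E(S(11/9 + 26/(-8), 0)) = -2028724/(4²) = -2028724/16 = -2028724*1/16 = -507181/4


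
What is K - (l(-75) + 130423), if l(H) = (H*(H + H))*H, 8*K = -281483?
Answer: 5425133/8 ≈ 6.7814e+5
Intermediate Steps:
K = -281483/8 (K = (1/8)*(-281483) = -281483/8 ≈ -35185.)
l(H) = 2*H**3 (l(H) = (H*(2*H))*H = (2*H**2)*H = 2*H**3)
K - (l(-75) + 130423) = -281483/8 - (2*(-75)**3 + 130423) = -281483/8 - (2*(-421875) + 130423) = -281483/8 - (-843750 + 130423) = -281483/8 - 1*(-713327) = -281483/8 + 713327 = 5425133/8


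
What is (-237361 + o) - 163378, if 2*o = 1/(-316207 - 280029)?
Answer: -477870036809/1192472 ≈ -4.0074e+5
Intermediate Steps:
o = -1/1192472 (o = 1/(2*(-316207 - 280029)) = (½)/(-596236) = (½)*(-1/596236) = -1/1192472 ≈ -8.3859e-7)
(-237361 + o) - 163378 = (-237361 - 1/1192472) - 163378 = -283046346393/1192472 - 163378 = -477870036809/1192472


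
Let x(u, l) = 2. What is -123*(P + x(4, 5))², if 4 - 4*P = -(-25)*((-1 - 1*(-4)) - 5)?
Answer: -118203/4 ≈ -29551.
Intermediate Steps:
P = 27/2 (P = 1 - (-5)*(-5*((-1 - 1*(-4)) - 5))/4 = 1 - (-5)*(-5*((-1 + 4) - 5))/4 = 1 - (-5)*(-5*(3 - 5))/4 = 1 - (-5)*(-5*(-2))/4 = 1 - (-5)*10/4 = 1 - ¼*(-50) = 1 + 25/2 = 27/2 ≈ 13.500)
-123*(P + x(4, 5))² = -123*(27/2 + 2)² = -123*(31/2)² = -123*961/4 = -118203/4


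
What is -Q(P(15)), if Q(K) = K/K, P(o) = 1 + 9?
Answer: -1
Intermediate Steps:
P(o) = 10
Q(K) = 1
-Q(P(15)) = -1*1 = -1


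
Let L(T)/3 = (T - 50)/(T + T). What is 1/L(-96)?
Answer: 32/73 ≈ 0.43836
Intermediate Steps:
L(T) = 3*(-50 + T)/(2*T) (L(T) = 3*((T - 50)/(T + T)) = 3*((-50 + T)/((2*T))) = 3*((-50 + T)*(1/(2*T))) = 3*((-50 + T)/(2*T)) = 3*(-50 + T)/(2*T))
1/L(-96) = 1/(3/2 - 75/(-96)) = 1/(3/2 - 75*(-1/96)) = 1/(3/2 + 25/32) = 1/(73/32) = 32/73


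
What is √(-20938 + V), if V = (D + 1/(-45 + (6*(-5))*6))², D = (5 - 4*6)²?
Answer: √5537351926/225 ≈ 330.73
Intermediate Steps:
D = 361 (D = (5 - 24)² = (-19)² = 361)
V = 6597338176/50625 (V = (361 + 1/(-45 + (6*(-5))*6))² = (361 + 1/(-45 - 30*6))² = (361 + 1/(-45 - 180))² = (361 + 1/(-225))² = (361 - 1/225)² = (81224/225)² = 6597338176/50625 ≈ 1.3032e+5)
√(-20938 + V) = √(-20938 + 6597338176/50625) = √(5537351926/50625) = √5537351926/225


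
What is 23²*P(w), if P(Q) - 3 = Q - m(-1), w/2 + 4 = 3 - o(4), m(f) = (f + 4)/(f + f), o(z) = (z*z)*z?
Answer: -132779/2 ≈ -66390.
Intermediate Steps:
o(z) = z³ (o(z) = z²*z = z³)
m(f) = (4 + f)/(2*f) (m(f) = (4 + f)/((2*f)) = (4 + f)*(1/(2*f)) = (4 + f)/(2*f))
w = -130 (w = -8 + 2*(3 - 1*4³) = -8 + 2*(3 - 1*64) = -8 + 2*(3 - 64) = -8 + 2*(-61) = -8 - 122 = -130)
P(Q) = 9/2 + Q (P(Q) = 3 + (Q - (4 - 1)/(2*(-1))) = 3 + (Q - (-1)*3/2) = 3 + (Q - 1*(-3/2)) = 3 + (Q + 3/2) = 3 + (3/2 + Q) = 9/2 + Q)
23²*P(w) = 23²*(9/2 - 130) = 529*(-251/2) = -132779/2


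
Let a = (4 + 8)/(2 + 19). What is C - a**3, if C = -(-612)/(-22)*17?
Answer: -1784990/3773 ≈ -473.10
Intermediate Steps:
a = 4/7 (a = 12/21 = 12*(1/21) = 4/7 ≈ 0.57143)
C = -5202/11 (C = -(-612)*(-1)/22*17 = -18*17/11*17 = -306/11*17 = -5202/11 ≈ -472.91)
C - a**3 = -5202/11 - (4/7)**3 = -5202/11 - 1*64/343 = -5202/11 - 64/343 = -1784990/3773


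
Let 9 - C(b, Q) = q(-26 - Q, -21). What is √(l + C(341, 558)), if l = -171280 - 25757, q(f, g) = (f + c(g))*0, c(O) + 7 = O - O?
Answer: 6*I*√5473 ≈ 443.88*I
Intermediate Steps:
c(O) = -7 (c(O) = -7 + (O - O) = -7 + 0 = -7)
q(f, g) = 0 (q(f, g) = (f - 7)*0 = (-7 + f)*0 = 0)
l = -197037
C(b, Q) = 9 (C(b, Q) = 9 - 1*0 = 9 + 0 = 9)
√(l + C(341, 558)) = √(-197037 + 9) = √(-197028) = 6*I*√5473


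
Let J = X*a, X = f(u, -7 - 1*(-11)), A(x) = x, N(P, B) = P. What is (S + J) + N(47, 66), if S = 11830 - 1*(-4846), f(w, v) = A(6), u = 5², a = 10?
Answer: 16783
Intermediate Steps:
u = 25
f(w, v) = 6
S = 16676 (S = 11830 + 4846 = 16676)
X = 6
J = 60 (J = 6*10 = 60)
(S + J) + N(47, 66) = (16676 + 60) + 47 = 16736 + 47 = 16783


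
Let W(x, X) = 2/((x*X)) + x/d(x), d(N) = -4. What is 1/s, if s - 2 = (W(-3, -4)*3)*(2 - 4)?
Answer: -2/7 ≈ -0.28571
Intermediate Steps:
W(x, X) = -x/4 + 2/(X*x) (W(x, X) = 2/((x*X)) + x/(-4) = 2/((X*x)) + x*(-¼) = 2*(1/(X*x)) - x/4 = 2/(X*x) - x/4 = -x/4 + 2/(X*x))
s = -7/2 (s = 2 + ((-¼*(-3) + 2/(-4*(-3)))*3)*(2 - 4) = 2 + ((¾ + 2*(-¼)*(-⅓))*3)*(-2) = 2 + ((¾ + ⅙)*3)*(-2) = 2 + ((11/12)*3)*(-2) = 2 + (11/4)*(-2) = 2 - 11/2 = -7/2 ≈ -3.5000)
1/s = 1/(-7/2) = -2/7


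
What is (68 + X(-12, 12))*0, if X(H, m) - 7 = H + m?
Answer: 0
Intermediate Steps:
X(H, m) = 7 + H + m (X(H, m) = 7 + (H + m) = 7 + H + m)
(68 + X(-12, 12))*0 = (68 + (7 - 12 + 12))*0 = (68 + 7)*0 = 75*0 = 0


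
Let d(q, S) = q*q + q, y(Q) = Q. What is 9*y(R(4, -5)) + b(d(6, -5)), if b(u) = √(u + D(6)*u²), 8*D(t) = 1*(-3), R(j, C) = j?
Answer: 36 + I*√2478/2 ≈ 36.0 + 24.89*I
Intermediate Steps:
D(t) = -3/8 (D(t) = (1*(-3))/8 = (⅛)*(-3) = -3/8)
d(q, S) = q + q² (d(q, S) = q² + q = q + q²)
b(u) = √(u - 3*u²/8)
9*y(R(4, -5)) + b(d(6, -5)) = 9*4 + √2*√((6*(1 + 6))*(8 - 18*(1 + 6)))/4 = 36 + √2*√((6*7)*(8 - 18*7))/4 = 36 + √2*√(42*(8 - 3*42))/4 = 36 + √2*√(42*(8 - 126))/4 = 36 + √2*√(42*(-118))/4 = 36 + √2*√(-4956)/4 = 36 + √2*(2*I*√1239)/4 = 36 + I*√2478/2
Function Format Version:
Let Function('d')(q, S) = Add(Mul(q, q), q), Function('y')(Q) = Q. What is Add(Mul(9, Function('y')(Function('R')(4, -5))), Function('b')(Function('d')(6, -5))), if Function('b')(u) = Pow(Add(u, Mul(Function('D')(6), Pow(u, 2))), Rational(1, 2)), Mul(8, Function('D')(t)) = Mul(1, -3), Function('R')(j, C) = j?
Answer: Add(36, Mul(Rational(1, 2), I, Pow(2478, Rational(1, 2)))) ≈ Add(36.000, Mul(24.890, I))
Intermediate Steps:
Function('D')(t) = Rational(-3, 8) (Function('D')(t) = Mul(Rational(1, 8), Mul(1, -3)) = Mul(Rational(1, 8), -3) = Rational(-3, 8))
Function('d')(q, S) = Add(q, Pow(q, 2)) (Function('d')(q, S) = Add(Pow(q, 2), q) = Add(q, Pow(q, 2)))
Function('b')(u) = Pow(Add(u, Mul(Rational(-3, 8), Pow(u, 2))), Rational(1, 2))
Add(Mul(9, Function('y')(Function('R')(4, -5))), Function('b')(Function('d')(6, -5))) = Add(Mul(9, 4), Mul(Rational(1, 4), Pow(2, Rational(1, 2)), Pow(Mul(Mul(6, Add(1, 6)), Add(8, Mul(-3, Mul(6, Add(1, 6))))), Rational(1, 2)))) = Add(36, Mul(Rational(1, 4), Pow(2, Rational(1, 2)), Pow(Mul(Mul(6, 7), Add(8, Mul(-3, Mul(6, 7)))), Rational(1, 2)))) = Add(36, Mul(Rational(1, 4), Pow(2, Rational(1, 2)), Pow(Mul(42, Add(8, Mul(-3, 42))), Rational(1, 2)))) = Add(36, Mul(Rational(1, 4), Pow(2, Rational(1, 2)), Pow(Mul(42, Add(8, -126)), Rational(1, 2)))) = Add(36, Mul(Rational(1, 4), Pow(2, Rational(1, 2)), Pow(Mul(42, -118), Rational(1, 2)))) = Add(36, Mul(Rational(1, 4), Pow(2, Rational(1, 2)), Pow(-4956, Rational(1, 2)))) = Add(36, Mul(Rational(1, 4), Pow(2, Rational(1, 2)), Mul(2, I, Pow(1239, Rational(1, 2))))) = Add(36, Mul(Rational(1, 2), I, Pow(2478, Rational(1, 2))))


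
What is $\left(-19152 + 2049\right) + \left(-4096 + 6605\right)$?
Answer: $-14594$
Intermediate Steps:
$\left(-19152 + 2049\right) + \left(-4096 + 6605\right) = -17103 + 2509 = -14594$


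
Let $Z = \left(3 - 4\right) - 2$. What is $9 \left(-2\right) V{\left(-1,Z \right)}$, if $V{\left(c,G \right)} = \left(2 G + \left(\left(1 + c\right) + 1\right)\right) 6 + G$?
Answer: $594$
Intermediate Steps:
$Z = -3$ ($Z = -1 - 2 = -3$)
$V{\left(c,G \right)} = 12 + 6 c + 13 G$ ($V{\left(c,G \right)} = \left(2 G + \left(2 + c\right)\right) 6 + G = \left(2 + c + 2 G\right) 6 + G = \left(12 + 6 c + 12 G\right) + G = 12 + 6 c + 13 G$)
$9 \left(-2\right) V{\left(-1,Z \right)} = 9 \left(-2\right) \left(12 + 6 \left(-1\right) + 13 \left(-3\right)\right) = - 18 \left(12 - 6 - 39\right) = \left(-18\right) \left(-33\right) = 594$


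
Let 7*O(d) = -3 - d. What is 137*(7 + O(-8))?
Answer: 7398/7 ≈ 1056.9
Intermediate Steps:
O(d) = -3/7 - d/7 (O(d) = (-3 - d)/7 = -3/7 - d/7)
137*(7 + O(-8)) = 137*(7 + (-3/7 - ⅐*(-8))) = 137*(7 + (-3/7 + 8/7)) = 137*(7 + 5/7) = 137*(54/7) = 7398/7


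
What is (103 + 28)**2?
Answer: 17161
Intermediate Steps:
(103 + 28)**2 = 131**2 = 17161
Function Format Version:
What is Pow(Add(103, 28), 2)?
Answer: 17161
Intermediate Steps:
Pow(Add(103, 28), 2) = Pow(131, 2) = 17161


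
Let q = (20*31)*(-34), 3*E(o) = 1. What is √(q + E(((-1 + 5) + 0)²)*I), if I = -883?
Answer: I*√192369/3 ≈ 146.2*I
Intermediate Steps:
E(o) = ⅓ (E(o) = (⅓)*1 = ⅓)
q = -21080 (q = 620*(-34) = -21080)
√(q + E(((-1 + 5) + 0)²)*I) = √(-21080 + (⅓)*(-883)) = √(-21080 - 883/3) = √(-64123/3) = I*√192369/3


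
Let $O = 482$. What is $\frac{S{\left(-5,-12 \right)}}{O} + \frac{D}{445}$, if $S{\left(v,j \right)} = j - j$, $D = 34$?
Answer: $\frac{34}{445} \approx 0.076404$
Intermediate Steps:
$S{\left(v,j \right)} = 0$
$\frac{S{\left(-5,-12 \right)}}{O} + \frac{D}{445} = \frac{0}{482} + \frac{34}{445} = 0 \cdot \frac{1}{482} + 34 \cdot \frac{1}{445} = 0 + \frac{34}{445} = \frac{34}{445}$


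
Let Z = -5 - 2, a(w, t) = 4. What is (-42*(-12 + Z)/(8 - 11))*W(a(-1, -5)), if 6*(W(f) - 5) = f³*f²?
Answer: -140182/3 ≈ -46727.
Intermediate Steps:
Z = -7
W(f) = 5 + f⁵/6 (W(f) = 5 + (f³*f²)/6 = 5 + f⁵/6)
(-42*(-12 + Z)/(8 - 11))*W(a(-1, -5)) = (-42*(-12 - 7)/(8 - 11))*(5 + (⅙)*4⁵) = (-(-798)/(-3))*(5 + (⅙)*1024) = (-(-798)*(-1)/3)*(5 + 512/3) = -42*19/3*(527/3) = -266*527/3 = -140182/3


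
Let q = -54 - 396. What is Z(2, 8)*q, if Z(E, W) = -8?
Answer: 3600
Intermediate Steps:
q = -450
Z(2, 8)*q = -8*(-450) = 3600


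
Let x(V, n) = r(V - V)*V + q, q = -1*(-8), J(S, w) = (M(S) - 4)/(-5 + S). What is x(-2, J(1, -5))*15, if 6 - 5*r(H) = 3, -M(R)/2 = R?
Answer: 102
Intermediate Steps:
M(R) = -2*R
r(H) = 3/5 (r(H) = 6/5 - 1/5*3 = 6/5 - 3/5 = 3/5)
J(S, w) = (-4 - 2*S)/(-5 + S) (J(S, w) = (-2*S - 4)/(-5 + S) = (-4 - 2*S)/(-5 + S))
q = 8
x(V, n) = 8 + 3*V/5 (x(V, n) = 3*V/5 + 8 = 8 + 3*V/5)
x(-2, J(1, -5))*15 = (8 + (3/5)*(-2))*15 = (8 - 6/5)*15 = (34/5)*15 = 102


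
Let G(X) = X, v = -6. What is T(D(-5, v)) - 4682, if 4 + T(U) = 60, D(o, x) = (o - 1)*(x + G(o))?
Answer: -4626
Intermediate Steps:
D(o, x) = (-1 + o)*(o + x) (D(o, x) = (o - 1)*(x + o) = (-1 + o)*(o + x))
T(U) = 56 (T(U) = -4 + 60 = 56)
T(D(-5, v)) - 4682 = 56 - 4682 = -4626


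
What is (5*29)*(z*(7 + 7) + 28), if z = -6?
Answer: -8120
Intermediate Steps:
(5*29)*(z*(7 + 7) + 28) = (5*29)*(-6*(7 + 7) + 28) = 145*(-6*14 + 28) = 145*(-84 + 28) = 145*(-56) = -8120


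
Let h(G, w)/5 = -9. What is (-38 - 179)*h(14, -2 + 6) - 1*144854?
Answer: -135089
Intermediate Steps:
h(G, w) = -45 (h(G, w) = 5*(-9) = -45)
(-38 - 179)*h(14, -2 + 6) - 1*144854 = (-38 - 179)*(-45) - 1*144854 = -217*(-45) - 144854 = 9765 - 144854 = -135089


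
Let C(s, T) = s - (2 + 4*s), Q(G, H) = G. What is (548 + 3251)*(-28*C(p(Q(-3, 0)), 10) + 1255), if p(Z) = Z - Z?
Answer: 4980489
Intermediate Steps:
p(Z) = 0
C(s, T) = -2 - 3*s (C(s, T) = s + (-2 - 4*s) = -2 - 3*s)
(548 + 3251)*(-28*C(p(Q(-3, 0)), 10) + 1255) = (548 + 3251)*(-28*(-2 - 3*0) + 1255) = 3799*(-28*(-2 + 0) + 1255) = 3799*(-28*(-2) + 1255) = 3799*(56 + 1255) = 3799*1311 = 4980489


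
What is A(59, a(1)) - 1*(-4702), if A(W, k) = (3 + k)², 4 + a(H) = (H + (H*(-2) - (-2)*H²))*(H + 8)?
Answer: 4766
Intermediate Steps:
a(H) = -4 + (8 + H)*(-H + 2*H²) (a(H) = -4 + (H + (H*(-2) - (-2)*H²))*(H + 8) = -4 + (H + (-2*H + 2*H²))*(8 + H) = -4 + (-H + 2*H²)*(8 + H) = -4 + (8 + H)*(-H + 2*H²))
A(59, a(1)) - 1*(-4702) = (3 + (-4 - 8*1 + 2*1³ + 15*1²))² - 1*(-4702) = (3 + (-4 - 8 + 2*1 + 15*1))² + 4702 = (3 + (-4 - 8 + 2 + 15))² + 4702 = (3 + 5)² + 4702 = 8² + 4702 = 64 + 4702 = 4766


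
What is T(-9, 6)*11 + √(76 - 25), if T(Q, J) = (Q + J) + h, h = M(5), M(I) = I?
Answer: 22 + √51 ≈ 29.141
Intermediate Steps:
h = 5
T(Q, J) = 5 + J + Q (T(Q, J) = (Q + J) + 5 = (J + Q) + 5 = 5 + J + Q)
T(-9, 6)*11 + √(76 - 25) = (5 + 6 - 9)*11 + √(76 - 25) = 2*11 + √51 = 22 + √51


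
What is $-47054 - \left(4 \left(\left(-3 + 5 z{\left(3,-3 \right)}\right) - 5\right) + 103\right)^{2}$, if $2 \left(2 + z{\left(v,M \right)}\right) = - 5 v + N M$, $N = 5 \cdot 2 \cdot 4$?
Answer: $-1786815$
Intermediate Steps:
$N = 40$ ($N = 5 \cdot 8 = 40$)
$z{\left(v,M \right)} = -2 + 20 M - \frac{5 v}{2}$ ($z{\left(v,M \right)} = -2 + \frac{- 5 v + 40 M}{2} = -2 + \left(20 M - \frac{5 v}{2}\right) = -2 + 20 M - \frac{5 v}{2}$)
$-47054 - \left(4 \left(\left(-3 + 5 z{\left(3,-3 \right)}\right) - 5\right) + 103\right)^{2} = -47054 - \left(4 \left(\left(-3 + 5 \left(-2 + 20 \left(-3\right) - \frac{15}{2}\right)\right) - 5\right) + 103\right)^{2} = -47054 - \left(4 \left(\left(-3 + 5 \left(-2 - 60 - \frac{15}{2}\right)\right) - 5\right) + 103\right)^{2} = -47054 - \left(4 \left(\left(-3 + 5 \left(- \frac{139}{2}\right)\right) - 5\right) + 103\right)^{2} = -47054 - \left(4 \left(\left(-3 - \frac{695}{2}\right) - 5\right) + 103\right)^{2} = -47054 - \left(4 \left(- \frac{701}{2} - 5\right) + 103\right)^{2} = -47054 - \left(4 \left(- \frac{711}{2}\right) + 103\right)^{2} = -47054 - \left(-1422 + 103\right)^{2} = -47054 - \left(-1319\right)^{2} = -47054 - 1739761 = -1786815$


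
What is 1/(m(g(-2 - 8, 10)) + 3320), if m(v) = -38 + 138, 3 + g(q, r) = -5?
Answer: 1/3420 ≈ 0.00029240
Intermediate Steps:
g(q, r) = -8 (g(q, r) = -3 - 5 = -8)
m(v) = 100
1/(m(g(-2 - 8, 10)) + 3320) = 1/(100 + 3320) = 1/3420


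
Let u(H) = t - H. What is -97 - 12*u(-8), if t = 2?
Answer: -217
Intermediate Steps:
u(H) = 2 - H
-97 - 12*u(-8) = -97 - 12*(2 - 1*(-8)) = -97 - 12*(2 + 8) = -97 - 12*10 = -97 - 120 = -217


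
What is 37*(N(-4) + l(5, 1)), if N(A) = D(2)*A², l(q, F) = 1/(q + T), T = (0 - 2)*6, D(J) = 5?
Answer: 20683/7 ≈ 2954.7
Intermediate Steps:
T = -12 (T = -2*6 = -12)
l(q, F) = 1/(-12 + q) (l(q, F) = 1/(q - 12) = 1/(-12 + q))
N(A) = 5*A²
37*(N(-4) + l(5, 1)) = 37*(5*(-4)² + 1/(-12 + 5)) = 37*(5*16 + 1/(-7)) = 37*(80 - ⅐) = 37*(559/7) = 20683/7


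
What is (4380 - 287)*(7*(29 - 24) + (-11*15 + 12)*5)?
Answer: -2987890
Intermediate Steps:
(4380 - 287)*(7*(29 - 24) + (-11*15 + 12)*5) = 4093*(7*5 + (-165 + 12)*5) = 4093*(35 - 153*5) = 4093*(35 - 765) = 4093*(-730) = -2987890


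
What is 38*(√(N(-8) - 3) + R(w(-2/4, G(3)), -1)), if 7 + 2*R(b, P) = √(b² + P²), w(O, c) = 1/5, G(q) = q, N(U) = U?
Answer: -133 + 19*√26/5 + 38*I*√11 ≈ -113.62 + 126.03*I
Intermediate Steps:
w(O, c) = ⅕ (w(O, c) = 1*(⅕) = ⅕)
R(b, P) = -7/2 + √(P² + b²)/2 (R(b, P) = -7/2 + √(b² + P²)/2 = -7/2 + √(P² + b²)/2)
38*(√(N(-8) - 3) + R(w(-2/4, G(3)), -1)) = 38*(√(-8 - 3) + (-7/2 + √((-1)² + (⅕)²)/2)) = 38*(√(-11) + (-7/2 + √(1 + 1/25)/2)) = 38*(I*√11 + (-7/2 + √(26/25)/2)) = 38*(I*√11 + (-7/2 + (√26/5)/2)) = 38*(I*√11 + (-7/2 + √26/10)) = 38*(-7/2 + √26/10 + I*√11) = -133 + 19*√26/5 + 38*I*√11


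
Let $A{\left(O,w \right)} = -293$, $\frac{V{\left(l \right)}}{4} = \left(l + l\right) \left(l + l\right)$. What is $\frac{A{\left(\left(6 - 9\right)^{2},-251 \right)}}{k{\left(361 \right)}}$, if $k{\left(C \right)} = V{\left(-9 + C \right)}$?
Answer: $- \frac{293}{1982464} \approx -0.0001478$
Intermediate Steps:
$V{\left(l \right)} = 16 l^{2}$ ($V{\left(l \right)} = 4 \left(l + l\right) \left(l + l\right) = 4 \cdot 2 l 2 l = 4 \cdot 4 l^{2} = 16 l^{2}$)
$k{\left(C \right)} = 16 \left(-9 + C\right)^{2}$
$\frac{A{\left(\left(6 - 9\right)^{2},-251 \right)}}{k{\left(361 \right)}} = - \frac{293}{16 \left(-9 + 361\right)^{2}} = - \frac{293}{16 \cdot 352^{2}} = - \frac{293}{16 \cdot 123904} = - \frac{293}{1982464}$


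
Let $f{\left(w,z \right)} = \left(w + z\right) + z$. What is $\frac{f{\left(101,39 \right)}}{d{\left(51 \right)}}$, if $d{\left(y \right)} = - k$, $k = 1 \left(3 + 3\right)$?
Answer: $- \frac{179}{6} \approx -29.833$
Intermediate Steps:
$k = 6$ ($k = 1 \cdot 6 = 6$)
$f{\left(w,z \right)} = w + 2 z$
$d{\left(y \right)} = -6$ ($d{\left(y \right)} = \left(-1\right) 6 = -6$)
$\frac{f{\left(101,39 \right)}}{d{\left(51 \right)}} = \frac{101 + 2 \cdot 39}{-6} = \left(101 + 78\right) \left(- \frac{1}{6}\right) = 179 \left(- \frac{1}{6}\right) = - \frac{179}{6}$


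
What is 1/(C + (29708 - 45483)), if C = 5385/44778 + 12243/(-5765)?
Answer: -86048390/1357585743093 ≈ -6.3383e-5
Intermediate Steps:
C = -172390843/86048390 (C = 5385*(1/44778) + 12243*(-1/5765) = 1795/14926 - 12243/5765 = -172390843/86048390 ≈ -2.0034)
1/(C + (29708 - 45483)) = 1/(-172390843/86048390 + (29708 - 45483)) = 1/(-172390843/86048390 - 15775) = 1/(-1357585743093/86048390) = -86048390/1357585743093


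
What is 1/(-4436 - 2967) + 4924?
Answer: 36452371/7403 ≈ 4924.0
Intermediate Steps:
1/(-4436 - 2967) + 4924 = 1/(-7403) + 4924 = -1/7403 + 4924 = 36452371/7403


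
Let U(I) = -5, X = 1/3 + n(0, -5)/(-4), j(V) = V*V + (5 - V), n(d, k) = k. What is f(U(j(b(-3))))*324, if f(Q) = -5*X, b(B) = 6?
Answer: -2565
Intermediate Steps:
j(V) = 5 + V² - V (j(V) = V² + (5 - V) = 5 + V² - V)
X = 19/12 (X = 1/3 - 5/(-4) = 1*(⅓) - 5*(-¼) = ⅓ + 5/4 = 19/12 ≈ 1.5833)
f(Q) = -95/12 (f(Q) = -5*19/12 = -95/12)
f(U(j(b(-3))))*324 = -95/12*324 = -2565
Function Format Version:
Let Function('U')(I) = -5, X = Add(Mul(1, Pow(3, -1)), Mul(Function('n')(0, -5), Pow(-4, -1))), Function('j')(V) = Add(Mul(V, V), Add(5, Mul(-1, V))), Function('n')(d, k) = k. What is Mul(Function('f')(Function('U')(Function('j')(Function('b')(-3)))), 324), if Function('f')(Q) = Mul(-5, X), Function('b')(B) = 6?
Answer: -2565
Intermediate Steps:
Function('j')(V) = Add(5, Pow(V, 2), Mul(-1, V)) (Function('j')(V) = Add(Pow(V, 2), Add(5, Mul(-1, V))) = Add(5, Pow(V, 2), Mul(-1, V)))
X = Rational(19, 12) (X = Add(Mul(1, Pow(3, -1)), Mul(-5, Pow(-4, -1))) = Add(Mul(1, Rational(1, 3)), Mul(-5, Rational(-1, 4))) = Add(Rational(1, 3), Rational(5, 4)) = Rational(19, 12) ≈ 1.5833)
Function('f')(Q) = Rational(-95, 12) (Function('f')(Q) = Mul(-5, Rational(19, 12)) = Rational(-95, 12))
Mul(Function('f')(Function('U')(Function('j')(Function('b')(-3)))), 324) = Mul(Rational(-95, 12), 324) = -2565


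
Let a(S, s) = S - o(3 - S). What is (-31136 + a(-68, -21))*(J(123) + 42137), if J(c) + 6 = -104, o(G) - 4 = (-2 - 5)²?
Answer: -1313637939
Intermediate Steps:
o(G) = 53 (o(G) = 4 + (-2 - 5)² = 4 + (-7)² = 4 + 49 = 53)
J(c) = -110 (J(c) = -6 - 104 = -110)
a(S, s) = -53 + S (a(S, s) = S - 1*53 = S - 53 = -53 + S)
(-31136 + a(-68, -21))*(J(123) + 42137) = (-31136 + (-53 - 68))*(-110 + 42137) = (-31136 - 121)*42027 = -31257*42027 = -1313637939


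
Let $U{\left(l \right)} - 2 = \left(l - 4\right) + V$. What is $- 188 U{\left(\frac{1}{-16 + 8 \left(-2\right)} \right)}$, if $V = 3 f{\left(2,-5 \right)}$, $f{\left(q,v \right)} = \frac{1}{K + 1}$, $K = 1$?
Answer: $\frac{799}{8} \approx 99.875$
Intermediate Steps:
$f{\left(q,v \right)} = \frac{1}{2}$ ($f{\left(q,v \right)} = \frac{1}{1 + 1} = \frac{1}{2}$)
$V = \frac{3}{2}$ ($V = 3 \cdot \frac{1}{2} = \frac{3}{2} \approx 1.5$)
$U{\left(l \right)} = - \frac{1}{2} + l$ ($U{\left(l \right)} = 2 + \left(\left(l - 4\right) + \frac{3}{2}\right) = 2 + \left(\left(-4 + l\right) + \frac{3}{2}\right) = 2 + \left(- \frac{5}{2} + l\right) = - \frac{1}{2} + l$)
$- 188 U{\left(\frac{1}{-16 + 8 \left(-2\right)} \right)} = - 188 \left(- \frac{1}{2} + \frac{1}{-16 + 8 \left(-2\right)}\right) = - 188 \left(- \frac{1}{2} + \frac{1}{-16 - 16}\right) = - 188 \left(- \frac{1}{2} + \frac{1}{-32}\right) = - 188 \left(- \frac{1}{2} - \frac{1}{32}\right) = \left(-188\right) \left(- \frac{17}{32}\right) = \frac{799}{8}$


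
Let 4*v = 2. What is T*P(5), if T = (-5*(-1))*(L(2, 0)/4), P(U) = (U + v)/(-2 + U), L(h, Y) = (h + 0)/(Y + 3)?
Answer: 55/36 ≈ 1.5278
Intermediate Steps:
v = 1/2 (v = (1/4)*2 = 1/2 ≈ 0.50000)
L(h, Y) = h/(3 + Y)
P(U) = (1/2 + U)/(-2 + U) (P(U) = (U + 1/2)/(-2 + U) = (1/2 + U)/(-2 + U))
T = 5/6 (T = (-5*(-1))*((2/(3 + 0))/4) = 5*((2/3)*(1/4)) = 5*(1/6) = 5/6 ≈ 0.83333)
T*P(5) = 5*((1/2 + 5)/(-2 + 5))/6 = 5*((11/2)/3)/6 = 5*((1/3)*(11/2))/6 = (5/6)*(11/6) = 55/36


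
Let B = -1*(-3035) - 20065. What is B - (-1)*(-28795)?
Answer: -45825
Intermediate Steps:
B = -17030 (B = 3035 - 20065 = -17030)
B - (-1)*(-28795) = -17030 - (-1)*(-28795) = -17030 - 1*28795 = -17030 - 28795 = -45825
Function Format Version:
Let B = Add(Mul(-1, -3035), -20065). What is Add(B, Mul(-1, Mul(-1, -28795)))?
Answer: -45825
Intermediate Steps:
B = -17030 (B = Add(3035, -20065) = -17030)
Add(B, Mul(-1, Mul(-1, -28795))) = Add(-17030, Mul(-1, Mul(-1, -28795))) = Add(-17030, Mul(-1, 28795)) = Add(-17030, -28795) = -45825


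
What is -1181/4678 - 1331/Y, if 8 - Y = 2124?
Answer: 1863711/4949324 ≈ 0.37656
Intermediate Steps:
Y = -2116 (Y = 8 - 1*2124 = 8 - 2124 = -2116)
-1181/4678 - 1331/Y = -1181/4678 - 1331/(-2116) = -1181*1/4678 - 1331*(-1/2116) = -1181/4678 + 1331/2116 = 1863711/4949324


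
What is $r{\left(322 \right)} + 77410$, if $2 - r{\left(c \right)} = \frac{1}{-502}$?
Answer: $\frac{38860825}{502} \approx 77412.0$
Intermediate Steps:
$r{\left(c \right)} = \frac{1005}{502}$ ($r{\left(c \right)} = 2 - \frac{1}{-502} = 2 - - \frac{1}{502} = 2 + \frac{1}{502} = \frac{1005}{502}$)
$r{\left(322 \right)} + 77410 = \frac{1005}{502} + 77410 = \frac{38860825}{502}$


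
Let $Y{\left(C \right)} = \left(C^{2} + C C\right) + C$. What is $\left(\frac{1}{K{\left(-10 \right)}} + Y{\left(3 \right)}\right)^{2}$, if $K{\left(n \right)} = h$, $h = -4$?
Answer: $\frac{6889}{16} \approx 430.56$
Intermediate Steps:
$K{\left(n \right)} = -4$
$Y{\left(C \right)} = C + 2 C^{2}$ ($Y{\left(C \right)} = \left(C^{2} + C^{2}\right) + C = 2 C^{2} + C = C + 2 C^{2}$)
$\left(\frac{1}{K{\left(-10 \right)}} + Y{\left(3 \right)}\right)^{2} = \left(\frac{1}{-4} + 3 \left(1 + 2 \cdot 3\right)\right)^{2} = \left(- \frac{1}{4} + 3 \left(1 + 6\right)\right)^{2} = \left(- \frac{1}{4} + 3 \cdot 7\right)^{2} = \left(- \frac{1}{4} + 21\right)^{2} = \left(\frac{83}{4}\right)^{2} = \frac{6889}{16}$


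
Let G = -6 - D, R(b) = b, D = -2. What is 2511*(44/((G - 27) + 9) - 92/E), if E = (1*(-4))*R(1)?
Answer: 52731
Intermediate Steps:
G = -4 (G = -6 - 1*(-2) = -6 + 2 = -4)
E = -4 (E = (1*(-4))*1 = -4*1 = -4)
2511*(44/((G - 27) + 9) - 92/E) = 2511*(44/((-4 - 27) + 9) - 92/(-4)) = 2511*(44/(-31 + 9) - 92*(-1/4)) = 2511*(44/(-22) + 23) = 2511*(44*(-1/22) + 23) = 2511*(-2 + 23) = 2511*21 = 52731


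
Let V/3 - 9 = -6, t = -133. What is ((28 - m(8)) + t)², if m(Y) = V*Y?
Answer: 31329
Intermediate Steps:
V = 9 (V = 27 + 3*(-6) = 27 - 18 = 9)
m(Y) = 9*Y
((28 - m(8)) + t)² = ((28 - 9*8) - 133)² = ((28 - 1*72) - 133)² = ((28 - 72) - 133)² = (-44 - 133)² = (-177)² = 31329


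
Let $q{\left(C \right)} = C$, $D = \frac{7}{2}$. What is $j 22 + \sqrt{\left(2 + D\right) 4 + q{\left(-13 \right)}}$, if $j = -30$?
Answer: $-657$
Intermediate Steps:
$D = \frac{7}{2}$ ($D = 7 \cdot \frac{1}{2} = \frac{7}{2} \approx 3.5$)
$j 22 + \sqrt{\left(2 + D\right) 4 + q{\left(-13 \right)}} = \left(-30\right) 22 + \sqrt{\left(2 + \frac{7}{2}\right) 4 - 13} = -660 + \sqrt{\frac{11}{2} \cdot 4 - 13} = -660 + \sqrt{22 - 13} = -660 + \sqrt{9} = -660 + 3 = -657$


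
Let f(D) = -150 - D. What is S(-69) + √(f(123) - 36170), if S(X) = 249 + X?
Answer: 180 + I*√36443 ≈ 180.0 + 190.9*I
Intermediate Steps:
S(-69) + √(f(123) - 36170) = (249 - 69) + √((-150 - 1*123) - 36170) = 180 + √((-150 - 123) - 36170) = 180 + √(-273 - 36170) = 180 + √(-36443) = 180 + I*√36443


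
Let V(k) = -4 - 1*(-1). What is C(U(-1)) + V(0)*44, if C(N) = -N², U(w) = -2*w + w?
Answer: -133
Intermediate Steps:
V(k) = -3 (V(k) = -4 + 1 = -3)
U(w) = -w
C(U(-1)) + V(0)*44 = -(-1*(-1))² - 3*44 = -1*1² - 132 = -1*1 - 132 = -1 - 132 = -133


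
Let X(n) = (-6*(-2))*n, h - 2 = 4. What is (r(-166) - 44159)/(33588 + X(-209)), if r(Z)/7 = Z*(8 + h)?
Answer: -60427/31080 ≈ -1.9442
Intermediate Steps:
h = 6 (h = 2 + 4 = 6)
X(n) = 12*n
r(Z) = 98*Z (r(Z) = 7*(Z*(8 + 6)) = 7*(Z*14) = 7*(14*Z) = 98*Z)
(r(-166) - 44159)/(33588 + X(-209)) = (98*(-166) - 44159)/(33588 + 12*(-209)) = (-16268 - 44159)/(33588 - 2508) = -60427/31080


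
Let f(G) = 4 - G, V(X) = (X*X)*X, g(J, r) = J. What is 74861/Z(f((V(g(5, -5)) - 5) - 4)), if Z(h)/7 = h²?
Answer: 74861/87808 ≈ 0.85255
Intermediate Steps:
V(X) = X³ (V(X) = X²*X = X³)
Z(h) = 7*h²
74861/Z(f((V(g(5, -5)) - 5) - 4)) = 74861/((7*(4 - ((5³ - 5) - 4))²)) = 74861/((7*(4 - ((125 - 5) - 4))²)) = 74861/((7*(4 - (120 - 4))²)) = 74861/((7*(4 - 1*116)²)) = 74861/((7*(4 - 116)²)) = 74861/((7*(-112)²)) = 74861/((7*12544)) = 74861/87808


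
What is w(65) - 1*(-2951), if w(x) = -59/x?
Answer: 191756/65 ≈ 2950.1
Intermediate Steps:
w(65) - 1*(-2951) = -59/65 - 1*(-2951) = -59*1/65 + 2951 = -59/65 + 2951 = 191756/65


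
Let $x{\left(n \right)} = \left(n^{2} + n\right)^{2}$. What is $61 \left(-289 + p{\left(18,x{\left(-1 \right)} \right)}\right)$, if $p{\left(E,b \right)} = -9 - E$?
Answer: $-19276$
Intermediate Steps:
$x{\left(n \right)} = \left(n + n^{2}\right)^{2}$
$61 \left(-289 + p{\left(18,x{\left(-1 \right)} \right)}\right) = 61 \left(-289 - 27\right) = 61 \left(-316\right) = -19276$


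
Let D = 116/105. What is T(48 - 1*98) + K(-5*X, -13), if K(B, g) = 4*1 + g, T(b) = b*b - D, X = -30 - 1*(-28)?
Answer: 261439/105 ≈ 2489.9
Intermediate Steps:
D = 116/105 (D = 116*(1/105) = 116/105 ≈ 1.1048)
X = -2 (X = -30 + 28 = -2)
T(b) = -116/105 + b² (T(b) = b*b - 1*116/105 = b² - 116/105 = -116/105 + b²)
K(B, g) = 4 + g
T(48 - 1*98) + K(-5*X, -13) = (-116/105 + (48 - 1*98)²) + (4 - 13) = (-116/105 + (48 - 98)²) - 9 = (-116/105 + (-50)²) - 9 = (-116/105 + 2500) - 9 = 262384/105 - 9 = 261439/105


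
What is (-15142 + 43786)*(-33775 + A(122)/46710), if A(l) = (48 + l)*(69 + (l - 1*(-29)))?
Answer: -1506285653180/1557 ≈ -9.6743e+8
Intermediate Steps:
A(l) = (48 + l)*(98 + l) (A(l) = (48 + l)*(69 + (l + 29)) = (48 + l)*(69 + (29 + l)) = (48 + l)*(98 + l))
(-15142 + 43786)*(-33775 + A(122)/46710) = (-15142 + 43786)*(-33775 + (4704 + 122² + 146*122)/46710) = 28644*(-33775 + (4704 + 14884 + 17812)*(1/46710)) = 28644*(-33775 + 37400*(1/46710)) = 28644*(-33775 + 3740/4671) = 28644*(-157759285/4671) = -1506285653180/1557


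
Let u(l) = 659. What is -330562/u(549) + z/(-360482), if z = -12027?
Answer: -119153725091/237557638 ≈ -501.58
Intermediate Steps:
-330562/u(549) + z/(-360482) = -330562/659 - 12027/(-360482) = -330562*1/659 - 12027*(-1/360482) = -330562/659 + 12027/360482 = -119153725091/237557638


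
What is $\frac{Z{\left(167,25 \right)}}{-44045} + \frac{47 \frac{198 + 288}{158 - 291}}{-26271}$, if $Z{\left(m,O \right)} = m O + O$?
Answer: $- \frac{101251146}{1139963881} \approx -0.08882$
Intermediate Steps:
$Z{\left(m,O \right)} = O + O m$ ($Z{\left(m,O \right)} = O m + O = O + O m$)
$\frac{Z{\left(167,25 \right)}}{-44045} + \frac{47 \frac{198 + 288}{158 - 291}}{-26271} = \frac{25 \left(1 + 167\right)}{-44045} + \frac{47 \frac{198 + 288}{158 - 291}}{-26271} = 25 \cdot 168 \left(- \frac{1}{44045}\right) + 47 \frac{486}{-133} \left(- \frac{1}{26271}\right) = 4200 \left(- \frac{1}{44045}\right) + 47 \cdot 486 \left(- \frac{1}{133}\right) \left(- \frac{1}{26271}\right) = - \frac{840}{8809} + 47 \left(- \frac{486}{133}\right) \left(- \frac{1}{26271}\right) = - \frac{840}{8809} - - \frac{846}{129409} = - \frac{840}{8809} + \frac{846}{129409} = - \frac{101251146}{1139963881}$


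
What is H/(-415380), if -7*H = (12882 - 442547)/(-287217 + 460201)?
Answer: -85933/100595731488 ≈ -8.5424e-7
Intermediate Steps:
H = 429665/1210888 (H = -(12882 - 442547)/(7*(-287217 + 460201)) = -(-429665)/(7*172984) = -⅐*(-429665/172984) = 429665/1210888 ≈ 0.35483)
H/(-415380) = (429665/1210888)/(-415380) = (429665/1210888)*(-1/415380) = -85933/100595731488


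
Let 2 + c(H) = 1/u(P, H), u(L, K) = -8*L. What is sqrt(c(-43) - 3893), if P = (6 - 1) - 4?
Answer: I*sqrt(62322)/4 ≈ 62.411*I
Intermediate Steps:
P = 1 (P = 5 - 4 = 1)
c(H) = -17/8 (c(H) = -2 + 1/(-8*1) = -2 + 1/(-8) = -2 - 1/8 = -17/8)
sqrt(c(-43) - 3893) = sqrt(-17/8 - 3893) = sqrt(-31161/8) = I*sqrt(62322)/4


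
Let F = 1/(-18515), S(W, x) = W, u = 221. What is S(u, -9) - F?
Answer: 4091816/18515 ≈ 221.00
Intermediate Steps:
F = -1/18515 ≈ -5.4010e-5
S(u, -9) - F = 221 - 1*(-1/18515) = 221 + 1/18515 = 4091816/18515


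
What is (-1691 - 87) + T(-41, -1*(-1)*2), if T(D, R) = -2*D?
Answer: -1696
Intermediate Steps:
(-1691 - 87) + T(-41, -1*(-1)*2) = (-1691 - 87) - 2*(-41) = -1778 + 82 = -1696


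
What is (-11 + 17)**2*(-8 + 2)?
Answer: -216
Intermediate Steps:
(-11 + 17)**2*(-8 + 2) = 6**2*(-6) = 36*(-6) = -216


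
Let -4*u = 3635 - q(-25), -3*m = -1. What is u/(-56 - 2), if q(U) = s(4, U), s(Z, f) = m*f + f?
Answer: 11005/696 ≈ 15.812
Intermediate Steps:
m = ⅓ (m = -⅓*(-1) = ⅓ ≈ 0.33333)
s(Z, f) = 4*f/3 (s(Z, f) = f/3 + f = 4*f/3)
q(U) = 4*U/3
u = -11005/12 (u = -(3635 - 4*(-25)/3)/4 = -(3635 - 1*(-100/3))/4 = -(3635 + 100/3)/4 = -¼*11005/3 = -11005/12 ≈ -917.08)
u/(-56 - 2) = -11005/(12*(-56 - 2)) = -11005/12/(-58) = -11005/12*(-1/58) = 11005/696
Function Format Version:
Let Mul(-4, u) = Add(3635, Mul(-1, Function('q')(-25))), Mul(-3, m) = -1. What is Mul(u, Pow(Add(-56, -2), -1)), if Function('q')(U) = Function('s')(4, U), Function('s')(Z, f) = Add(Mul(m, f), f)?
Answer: Rational(11005, 696) ≈ 15.812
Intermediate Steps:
m = Rational(1, 3) (m = Mul(Rational(-1, 3), -1) = Rational(1, 3) ≈ 0.33333)
Function('s')(Z, f) = Mul(Rational(4, 3), f) (Function('s')(Z, f) = Add(Mul(Rational(1, 3), f), f) = Mul(Rational(4, 3), f))
Function('q')(U) = Mul(Rational(4, 3), U)
u = Rational(-11005, 12) (u = Mul(Rational(-1, 4), Add(3635, Mul(-1, Mul(Rational(4, 3), -25)))) = Mul(Rational(-1, 4), Add(3635, Mul(-1, Rational(-100, 3)))) = Mul(Rational(-1, 4), Add(3635, Rational(100, 3))) = Mul(Rational(-1, 4), Rational(11005, 3)) = Rational(-11005, 12) ≈ -917.08)
Mul(u, Pow(Add(-56, -2), -1)) = Mul(Rational(-11005, 12), Pow(Add(-56, -2), -1)) = Mul(Rational(-11005, 12), Pow(-58, -1)) = Mul(Rational(-11005, 12), Rational(-1, 58)) = Rational(11005, 696)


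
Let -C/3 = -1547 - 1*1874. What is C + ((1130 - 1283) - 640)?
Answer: 9470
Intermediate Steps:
C = 10263 (C = -3*(-1547 - 1*1874) = -3*(-1547 - 1874) = -3*(-3421) = 10263)
C + ((1130 - 1283) - 640) = 10263 + ((1130 - 1283) - 640) = 10263 + (-153 - 640) = 10263 - 793 = 9470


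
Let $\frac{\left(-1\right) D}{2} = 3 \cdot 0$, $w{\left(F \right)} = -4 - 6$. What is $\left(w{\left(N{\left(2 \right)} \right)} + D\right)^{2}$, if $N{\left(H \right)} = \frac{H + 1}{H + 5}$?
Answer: $100$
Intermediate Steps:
$N{\left(H \right)} = \frac{1 + H}{5 + H}$
$w{\left(F \right)} = -10$ ($w{\left(F \right)} = -4 - 6 = -10$)
$D = 0$ ($D = - 2 \cdot 3 \cdot 0 = \left(-2\right) 0 = 0$)
$\left(w{\left(N{\left(2 \right)} \right)} + D\right)^{2} = \left(-10 + 0\right)^{2} = \left(-10\right)^{2} = 100$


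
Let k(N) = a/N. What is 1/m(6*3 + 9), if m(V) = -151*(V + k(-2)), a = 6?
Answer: -1/3624 ≈ -0.00027594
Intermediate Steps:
k(N) = 6/N
m(V) = 453 - 151*V (m(V) = -151*(V + 6/(-2)) = -151*(V + 6*(-½)) = -151*(V - 3) = -151*(-3 + V) = 453 - 151*V)
1/m(6*3 + 9) = 1/(453 - 151*(6*3 + 9)) = 1/(453 - 151*(18 + 9)) = 1/(453 - 151*27) = 1/(453 - 4077) = 1/(-3624) = -1/3624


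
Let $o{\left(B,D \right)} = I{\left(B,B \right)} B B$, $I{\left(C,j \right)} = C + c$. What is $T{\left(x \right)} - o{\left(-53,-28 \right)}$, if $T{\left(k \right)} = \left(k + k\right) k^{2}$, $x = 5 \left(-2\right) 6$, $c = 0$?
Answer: $-283123$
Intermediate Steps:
$I{\left(C,j \right)} = C$ ($I{\left(C,j \right)} = C + 0 = C$)
$o{\left(B,D \right)} = B^{3}$ ($o{\left(B,D \right)} = B B B = B^{2} B = B^{3}$)
$x = -60$ ($x = \left(-10\right) 6 = -60$)
$T{\left(k \right)} = 2 k^{3}$ ($T{\left(k \right)} = 2 k k^{2} = 2 k^{3}$)
$T{\left(x \right)} - o{\left(-53,-28 \right)} = 2 \left(-60\right)^{3} - \left(-53\right)^{3} = 2 \left(-216000\right) - -148877 = -432000 + 148877 = -283123$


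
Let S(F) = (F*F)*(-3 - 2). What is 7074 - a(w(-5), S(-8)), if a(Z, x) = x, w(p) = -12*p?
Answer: 7394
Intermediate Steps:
S(F) = -5*F² (S(F) = F²*(-5) = -5*F²)
7074 - a(w(-5), S(-8)) = 7074 - (-5)*(-8)² = 7074 - (-5)*64 = 7074 - 1*(-320) = 7074 + 320 = 7394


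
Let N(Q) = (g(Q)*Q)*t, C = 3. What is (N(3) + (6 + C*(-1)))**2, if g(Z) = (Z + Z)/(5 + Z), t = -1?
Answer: 9/16 ≈ 0.56250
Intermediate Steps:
g(Z) = 2*Z/(5 + Z) (g(Z) = (2*Z)/(5 + Z) = 2*Z/(5 + Z))
N(Q) = -2*Q**2/(5 + Q) (N(Q) = ((2*Q/(5 + Q))*Q)*(-1) = (2*Q**2/(5 + Q))*(-1) = -2*Q**2/(5 + Q))
(N(3) + (6 + C*(-1)))**2 = (-2*3**2/(5 + 3) + (6 + 3*(-1)))**2 = (-2*9/8 + (6 - 3))**2 = (-2*9*1/8 + 3)**2 = (-9/4 + 3)**2 = (3/4)**2 = 9/16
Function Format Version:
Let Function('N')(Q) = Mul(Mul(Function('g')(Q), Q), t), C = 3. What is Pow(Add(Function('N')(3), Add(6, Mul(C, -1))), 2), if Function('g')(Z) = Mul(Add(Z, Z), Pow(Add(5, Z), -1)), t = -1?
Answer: Rational(9, 16) ≈ 0.56250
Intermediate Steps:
Function('g')(Z) = Mul(2, Z, Pow(Add(5, Z), -1)) (Function('g')(Z) = Mul(Mul(2, Z), Pow(Add(5, Z), -1)) = Mul(2, Z, Pow(Add(5, Z), -1)))
Function('N')(Q) = Mul(-2, Pow(Q, 2), Pow(Add(5, Q), -1)) (Function('N')(Q) = Mul(Mul(Mul(2, Q, Pow(Add(5, Q), -1)), Q), -1) = Mul(Mul(2, Pow(Q, 2), Pow(Add(5, Q), -1)), -1) = Mul(-2, Pow(Q, 2), Pow(Add(5, Q), -1)))
Pow(Add(Function('N')(3), Add(6, Mul(C, -1))), 2) = Pow(Add(Mul(-2, Pow(3, 2), Pow(Add(5, 3), -1)), Add(6, Mul(3, -1))), 2) = Pow(Add(Mul(-2, 9, Pow(8, -1)), Add(6, -3)), 2) = Pow(Add(Mul(-2, 9, Rational(1, 8)), 3), 2) = Pow(Add(Rational(-9, 4), 3), 2) = Pow(Rational(3, 4), 2) = Rational(9, 16)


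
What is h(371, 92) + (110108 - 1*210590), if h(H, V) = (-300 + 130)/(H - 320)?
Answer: -301456/3 ≈ -1.0049e+5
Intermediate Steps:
h(H, V) = -170/(-320 + H)
h(371, 92) + (110108 - 1*210590) = -170/(-320 + 371) + (110108 - 1*210590) = -170/51 + (110108 - 210590) = -170*1/51 - 100482 = -10/3 - 100482 = -301456/3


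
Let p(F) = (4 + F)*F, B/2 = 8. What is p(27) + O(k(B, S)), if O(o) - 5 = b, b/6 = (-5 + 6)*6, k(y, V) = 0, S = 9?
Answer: 878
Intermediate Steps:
B = 16 (B = 2*8 = 16)
b = 36 (b = 6*((-5 + 6)*6) = 6*(1*6) = 6*6 = 36)
O(o) = 41 (O(o) = 5 + 36 = 41)
p(F) = F*(4 + F)
p(27) + O(k(B, S)) = 27*(4 + 27) + 41 = 27*31 + 41 = 837 + 41 = 878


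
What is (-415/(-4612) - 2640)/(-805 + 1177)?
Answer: -12175265/1715664 ≈ -7.0965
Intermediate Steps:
(-415/(-4612) - 2640)/(-805 + 1177) = (-415*(-1/4612) - 2640)/372 = (415/4612 - 2640)*(1/372) = -12175265/4612*1/372 = -12175265/1715664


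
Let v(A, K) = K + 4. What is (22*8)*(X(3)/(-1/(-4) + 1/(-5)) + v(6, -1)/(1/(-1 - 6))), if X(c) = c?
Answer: 6864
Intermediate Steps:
v(A, K) = 4 + K
(22*8)*(X(3)/(-1/(-4) + 1/(-5)) + v(6, -1)/(1/(-1 - 6))) = (22*8)*(3/(-1/(-4) + 1/(-5)) + (4 - 1)/(1/(-1 - 6))) = 176*(3/(-1*(-¼) + 1*(-⅕)) + 3/(1/(-7))) = 176*(3/(¼ - ⅕) + 3/(-⅐)) = 176*(3/(1/20) + 3*(-7)) = 176*(3*20 - 21) = 176*(60 - 21) = 176*39 = 6864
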